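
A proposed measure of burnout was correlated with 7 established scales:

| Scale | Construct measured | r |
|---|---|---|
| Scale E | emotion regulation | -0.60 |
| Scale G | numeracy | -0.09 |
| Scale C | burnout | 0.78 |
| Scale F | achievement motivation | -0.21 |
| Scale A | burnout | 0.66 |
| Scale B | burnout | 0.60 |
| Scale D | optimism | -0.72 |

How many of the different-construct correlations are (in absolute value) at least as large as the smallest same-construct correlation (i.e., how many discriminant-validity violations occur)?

Convergent (same construct = burnout): Scale C, Scale A, Scale B.
Smallest convergent = 0.60. Discriminant |r|: 0.60, 0.09, 0.21, 0.72; count ≥ 0.60 → 2.

2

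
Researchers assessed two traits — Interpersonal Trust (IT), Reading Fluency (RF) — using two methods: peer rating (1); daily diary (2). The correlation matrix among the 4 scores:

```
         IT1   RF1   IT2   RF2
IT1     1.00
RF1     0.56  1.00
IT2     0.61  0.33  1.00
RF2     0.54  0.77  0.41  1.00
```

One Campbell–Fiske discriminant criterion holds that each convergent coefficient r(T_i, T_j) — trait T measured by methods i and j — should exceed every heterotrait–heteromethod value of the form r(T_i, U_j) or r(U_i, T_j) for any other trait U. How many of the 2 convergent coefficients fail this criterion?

0

Checking each validity diagonal entry against its comparison values:
IT (methods 1·2): 0.61 vs {0.54, 0.33} → pass.
RF (methods 1·2): 0.77 vs {0.33, 0.54} → pass.
0 of 2 fail.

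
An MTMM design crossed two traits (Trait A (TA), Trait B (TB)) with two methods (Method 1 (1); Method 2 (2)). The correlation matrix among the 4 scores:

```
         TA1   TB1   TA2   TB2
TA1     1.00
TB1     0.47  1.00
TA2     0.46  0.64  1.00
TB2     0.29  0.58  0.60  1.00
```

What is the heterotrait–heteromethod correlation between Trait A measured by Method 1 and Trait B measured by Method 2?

0.29

Different traits and methods: r(TA1, TB2) = 0.29.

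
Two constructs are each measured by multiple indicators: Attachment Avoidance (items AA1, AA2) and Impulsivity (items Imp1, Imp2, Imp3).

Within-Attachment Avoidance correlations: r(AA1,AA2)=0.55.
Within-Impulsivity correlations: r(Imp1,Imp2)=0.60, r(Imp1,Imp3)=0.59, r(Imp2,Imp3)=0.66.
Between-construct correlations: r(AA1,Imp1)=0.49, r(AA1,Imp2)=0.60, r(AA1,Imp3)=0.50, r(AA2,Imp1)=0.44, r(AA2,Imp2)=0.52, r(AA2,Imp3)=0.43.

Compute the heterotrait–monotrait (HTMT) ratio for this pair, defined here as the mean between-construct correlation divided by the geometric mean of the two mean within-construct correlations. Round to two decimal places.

0.85

Mean between = 2.98/6 = 0.4967.
Mean within-AA = 0.55/1 = 0.5500; mean within-Imp = 1.85/3 = 0.6167.
Geometric mean = √(0.5500 × 0.6167) = 0.5824.
HTMT = 0.4967 / 0.5824 = 0.85.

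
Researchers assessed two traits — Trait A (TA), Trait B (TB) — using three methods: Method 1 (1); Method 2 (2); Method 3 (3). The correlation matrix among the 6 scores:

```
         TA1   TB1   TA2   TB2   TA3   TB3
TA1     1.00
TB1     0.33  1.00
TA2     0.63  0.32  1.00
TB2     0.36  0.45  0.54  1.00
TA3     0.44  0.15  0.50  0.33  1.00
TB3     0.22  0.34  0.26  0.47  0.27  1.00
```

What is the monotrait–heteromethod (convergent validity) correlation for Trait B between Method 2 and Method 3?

Same trait (TB), different methods: r(TB2, TB3) = 0.47.

0.47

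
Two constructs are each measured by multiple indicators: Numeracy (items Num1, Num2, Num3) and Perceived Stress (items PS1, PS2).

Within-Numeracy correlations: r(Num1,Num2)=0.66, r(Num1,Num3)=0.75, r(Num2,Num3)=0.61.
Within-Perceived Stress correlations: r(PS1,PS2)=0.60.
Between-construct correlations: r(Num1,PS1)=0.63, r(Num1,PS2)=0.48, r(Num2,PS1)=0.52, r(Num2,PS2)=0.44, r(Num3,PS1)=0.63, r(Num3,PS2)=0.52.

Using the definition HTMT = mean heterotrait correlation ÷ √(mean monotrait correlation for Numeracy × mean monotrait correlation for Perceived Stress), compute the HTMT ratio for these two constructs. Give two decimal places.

Mean between = 3.22/6 = 0.5367.
Mean within-Num = 2.02/3 = 0.6733; mean within-PS = 0.60/1 = 0.6000.
Geometric mean = √(0.6733 × 0.6000) = 0.6356.
HTMT = 0.5367 / 0.6356 = 0.84.

0.84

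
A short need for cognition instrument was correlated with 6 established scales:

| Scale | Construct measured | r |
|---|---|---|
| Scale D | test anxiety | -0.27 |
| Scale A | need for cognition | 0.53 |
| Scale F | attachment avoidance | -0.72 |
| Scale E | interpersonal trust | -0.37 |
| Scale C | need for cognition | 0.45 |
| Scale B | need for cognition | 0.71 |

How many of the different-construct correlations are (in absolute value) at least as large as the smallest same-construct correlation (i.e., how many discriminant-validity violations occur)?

1

Convergent (same construct = need for cognition): Scale A, Scale C, Scale B.
Smallest convergent = 0.45. Discriminant |r|: 0.27, 0.72, 0.37; count ≥ 0.45 → 1.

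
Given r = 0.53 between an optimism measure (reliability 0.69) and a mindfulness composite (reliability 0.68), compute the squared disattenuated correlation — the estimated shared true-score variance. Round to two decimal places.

0.60

Disattenuated r = 0.53 / √(0.69 × 0.68) = 0.53 / 0.6850 = 0.7737.
Shared true-score variance = 0.7737² = 0.5986 ≈ 0.60.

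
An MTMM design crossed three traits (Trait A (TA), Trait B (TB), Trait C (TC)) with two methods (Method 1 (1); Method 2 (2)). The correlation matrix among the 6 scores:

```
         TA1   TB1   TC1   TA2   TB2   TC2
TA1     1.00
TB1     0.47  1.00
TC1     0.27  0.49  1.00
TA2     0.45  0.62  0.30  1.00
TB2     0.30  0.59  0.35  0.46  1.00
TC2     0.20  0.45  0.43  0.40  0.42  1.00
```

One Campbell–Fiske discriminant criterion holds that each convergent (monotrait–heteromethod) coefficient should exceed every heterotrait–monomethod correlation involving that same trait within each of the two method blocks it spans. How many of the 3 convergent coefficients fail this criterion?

2

Each convergent coefficient versus the relevant comparison correlations:
TA (methods 1·2): 0.45 vs {0.47, 0.46, 0.27, 0.40} → fail.
TB (methods 1·2): 0.59 vs {0.47, 0.46, 0.49, 0.42} → pass.
TC (methods 1·2): 0.43 vs {0.27, 0.40, 0.49, 0.42} → fail.
2 of 3 fail.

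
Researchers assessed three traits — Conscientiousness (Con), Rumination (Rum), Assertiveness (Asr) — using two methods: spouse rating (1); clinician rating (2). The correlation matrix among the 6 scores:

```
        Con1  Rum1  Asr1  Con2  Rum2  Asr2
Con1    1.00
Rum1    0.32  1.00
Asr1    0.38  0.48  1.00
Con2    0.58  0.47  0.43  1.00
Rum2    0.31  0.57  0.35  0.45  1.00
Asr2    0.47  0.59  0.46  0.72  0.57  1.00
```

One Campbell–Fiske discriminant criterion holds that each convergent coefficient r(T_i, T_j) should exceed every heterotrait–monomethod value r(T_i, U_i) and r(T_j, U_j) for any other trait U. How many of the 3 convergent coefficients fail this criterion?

Convergent coefficients and their comparison sets:
Con (methods 1·2): 0.58 vs {0.32, 0.45, 0.38, 0.72} → fail.
Rum (methods 1·2): 0.57 vs {0.32, 0.45, 0.48, 0.57} → fail.
Asr (methods 1·2): 0.46 vs {0.38, 0.72, 0.48, 0.57} → fail.
3 of 3 fail.

3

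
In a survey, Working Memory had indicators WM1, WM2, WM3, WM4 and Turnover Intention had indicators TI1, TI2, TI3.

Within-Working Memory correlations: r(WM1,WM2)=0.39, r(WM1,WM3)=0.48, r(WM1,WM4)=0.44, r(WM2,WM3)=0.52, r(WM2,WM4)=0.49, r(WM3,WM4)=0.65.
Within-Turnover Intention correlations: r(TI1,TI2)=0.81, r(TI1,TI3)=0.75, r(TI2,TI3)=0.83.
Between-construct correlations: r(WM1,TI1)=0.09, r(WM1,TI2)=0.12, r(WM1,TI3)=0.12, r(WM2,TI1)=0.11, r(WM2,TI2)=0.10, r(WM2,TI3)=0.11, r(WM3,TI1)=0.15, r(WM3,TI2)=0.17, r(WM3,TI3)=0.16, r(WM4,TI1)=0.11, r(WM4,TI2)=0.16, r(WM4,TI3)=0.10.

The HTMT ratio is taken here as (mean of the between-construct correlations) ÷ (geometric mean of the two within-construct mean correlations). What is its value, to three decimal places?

0.199

Mean between = 1.50/12 = 0.1250.
Mean within-WM = 2.97/6 = 0.4950; mean within-TI = 2.39/3 = 0.7967.
Geometric mean = √(0.4950 × 0.7967) = 0.6280.
HTMT = 0.1250 / 0.6280 = 0.199.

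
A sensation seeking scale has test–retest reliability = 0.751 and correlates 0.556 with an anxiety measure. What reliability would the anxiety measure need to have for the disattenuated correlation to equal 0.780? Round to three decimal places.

r_true = r_obs / √(r_xx · r_yy) ⇒ 0.780 = 0.556 / √(0.751 · r_yy).
√(0.751 · r_yy) = 0.556 / 0.780 = 0.7128; 0.751 · r_yy = 0.5081; r_yy = 0.5081 / 0.751 ≈ 0.677.

0.677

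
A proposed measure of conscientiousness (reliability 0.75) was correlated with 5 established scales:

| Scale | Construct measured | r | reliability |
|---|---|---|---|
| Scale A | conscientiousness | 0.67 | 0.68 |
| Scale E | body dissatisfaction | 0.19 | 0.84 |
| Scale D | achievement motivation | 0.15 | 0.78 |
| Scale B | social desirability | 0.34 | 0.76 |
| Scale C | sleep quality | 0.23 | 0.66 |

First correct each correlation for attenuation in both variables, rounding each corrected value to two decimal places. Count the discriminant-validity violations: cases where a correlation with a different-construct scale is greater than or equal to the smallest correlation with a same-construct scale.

Disattenuated r (r / √(r_scale · r_new)):
  Scale A (conv): 0.67 / √(0.68·0.75) = 0.94
  Scale E (disc): 0.19 / √(0.84·0.75) = 0.24
  Scale D (disc): 0.15 / √(0.78·0.75) = 0.20
  Scale B (disc): 0.34 / √(0.76·0.75) = 0.45
  Scale C (disc): 0.23 / √(0.66·0.75) = 0.33
Smallest convergent = 0.94. Discriminant values: 0.24, 0.20, 0.45, 0.33; count ≥ 0.94 → 0.

0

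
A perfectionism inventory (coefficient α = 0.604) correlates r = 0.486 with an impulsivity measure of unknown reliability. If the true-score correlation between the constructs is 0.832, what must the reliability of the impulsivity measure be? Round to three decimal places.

0.565

r_true = r_obs / √(r_xx · r_yy) ⇒ 0.832 = 0.486 / √(0.604 · r_yy).
√(0.604 · r_yy) = 0.486 / 0.832 = 0.5841; 0.604 · r_yy = 0.3412; r_yy = 0.3412 / 0.604 ≈ 0.565.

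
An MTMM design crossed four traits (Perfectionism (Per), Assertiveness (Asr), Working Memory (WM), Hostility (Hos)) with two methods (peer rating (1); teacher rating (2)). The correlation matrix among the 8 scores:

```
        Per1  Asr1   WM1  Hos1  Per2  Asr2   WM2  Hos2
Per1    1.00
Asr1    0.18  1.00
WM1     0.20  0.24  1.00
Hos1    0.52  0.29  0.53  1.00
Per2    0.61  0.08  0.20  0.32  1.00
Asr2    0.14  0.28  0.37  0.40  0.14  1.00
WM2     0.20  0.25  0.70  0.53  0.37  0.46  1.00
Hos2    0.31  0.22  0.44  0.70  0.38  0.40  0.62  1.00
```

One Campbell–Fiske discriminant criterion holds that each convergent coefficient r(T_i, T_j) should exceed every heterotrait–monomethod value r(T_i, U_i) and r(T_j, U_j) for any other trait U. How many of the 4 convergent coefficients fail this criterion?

1

Convergent coefficients and their comparison sets:
Per (methods 1·2): 0.61 vs {0.18, 0.14, 0.20, 0.37, 0.52, 0.38} → pass.
Asr (methods 1·2): 0.28 vs {0.18, 0.14, 0.24, 0.46, 0.29, 0.40} → fail.
WM (methods 1·2): 0.70 vs {0.20, 0.37, 0.24, 0.46, 0.53, 0.62} → pass.
Hos (methods 1·2): 0.70 vs {0.52, 0.38, 0.29, 0.40, 0.53, 0.62} → pass.
1 of 4 fail.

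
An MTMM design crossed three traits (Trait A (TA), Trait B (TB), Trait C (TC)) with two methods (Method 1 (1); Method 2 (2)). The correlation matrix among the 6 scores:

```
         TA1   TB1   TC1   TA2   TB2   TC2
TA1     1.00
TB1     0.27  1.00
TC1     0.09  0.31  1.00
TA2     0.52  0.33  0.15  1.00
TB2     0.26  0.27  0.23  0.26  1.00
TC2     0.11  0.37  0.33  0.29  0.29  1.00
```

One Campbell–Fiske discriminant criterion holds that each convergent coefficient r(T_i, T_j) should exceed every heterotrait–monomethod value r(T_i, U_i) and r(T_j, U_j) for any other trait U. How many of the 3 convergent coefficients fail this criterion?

Checking each validity diagonal entry against its comparison values:
TA (methods 1·2): 0.52 vs {0.27, 0.26, 0.09, 0.29} → pass.
TB (methods 1·2): 0.27 vs {0.27, 0.26, 0.31, 0.29} → fail.
TC (methods 1·2): 0.33 vs {0.09, 0.29, 0.31, 0.29} → pass.
1 of 3 fail.

1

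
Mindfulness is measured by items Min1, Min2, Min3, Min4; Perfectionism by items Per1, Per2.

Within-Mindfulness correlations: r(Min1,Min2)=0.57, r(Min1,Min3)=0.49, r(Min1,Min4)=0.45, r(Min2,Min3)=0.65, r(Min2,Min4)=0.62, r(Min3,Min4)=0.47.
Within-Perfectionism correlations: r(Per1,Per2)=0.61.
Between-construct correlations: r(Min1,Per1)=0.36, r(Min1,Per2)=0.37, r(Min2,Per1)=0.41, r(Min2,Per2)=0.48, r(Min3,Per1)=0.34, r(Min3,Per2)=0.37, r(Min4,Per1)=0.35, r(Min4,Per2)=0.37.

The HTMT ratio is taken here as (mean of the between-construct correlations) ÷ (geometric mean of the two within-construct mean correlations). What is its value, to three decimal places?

0.663

Mean between = 3.05/8 = 0.3813.
Mean within-Min = 3.25/6 = 0.5417; mean within-Per = 0.61/1 = 0.6100.
Geometric mean = √(0.5417 × 0.6100) = 0.5748.
HTMT = 0.3813 / 0.5748 = 0.663.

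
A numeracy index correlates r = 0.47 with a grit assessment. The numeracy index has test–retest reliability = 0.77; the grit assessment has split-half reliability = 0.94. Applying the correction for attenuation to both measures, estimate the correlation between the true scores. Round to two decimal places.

r_true = r_obs / √(r_xx · r_yy) = 0.47 / √(0.77 × 0.94) = 0.47 / √0.7238 = 0.47 / 0.8508 ≈ 0.55.

0.55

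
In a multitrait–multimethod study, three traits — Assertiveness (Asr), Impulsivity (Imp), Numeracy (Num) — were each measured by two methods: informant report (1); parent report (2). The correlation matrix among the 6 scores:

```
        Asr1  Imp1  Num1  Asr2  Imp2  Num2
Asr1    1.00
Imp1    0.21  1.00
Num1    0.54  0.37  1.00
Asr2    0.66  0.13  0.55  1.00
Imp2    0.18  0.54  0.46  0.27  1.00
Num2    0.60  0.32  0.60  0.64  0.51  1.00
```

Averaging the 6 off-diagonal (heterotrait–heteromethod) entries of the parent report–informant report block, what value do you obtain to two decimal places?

HTHM values (method 2 × method 1): 0.13, 0.55, 0.18, 0.46, 0.60, 0.32; mean = 2.24/6 = 0.37.

0.37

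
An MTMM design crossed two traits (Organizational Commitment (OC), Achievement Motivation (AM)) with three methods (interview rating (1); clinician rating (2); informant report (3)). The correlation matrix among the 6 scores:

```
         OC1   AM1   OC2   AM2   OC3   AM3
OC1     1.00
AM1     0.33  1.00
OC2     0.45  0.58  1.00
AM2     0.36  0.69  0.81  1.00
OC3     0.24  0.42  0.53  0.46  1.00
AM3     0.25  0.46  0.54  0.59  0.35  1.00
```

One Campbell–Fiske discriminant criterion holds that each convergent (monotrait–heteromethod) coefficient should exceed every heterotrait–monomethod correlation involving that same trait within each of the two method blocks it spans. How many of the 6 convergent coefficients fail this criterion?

5

Each convergent coefficient versus the relevant comparison correlations:
OC (methods 1·2): 0.45 vs {0.33, 0.81} → fail.
OC (methods 1·3): 0.24 vs {0.33, 0.35} → fail.
OC (methods 2·3): 0.53 vs {0.81, 0.35} → fail.
AM (methods 1·2): 0.69 vs {0.33, 0.81} → fail.
AM (methods 1·3): 0.46 vs {0.33, 0.35} → pass.
AM (methods 2·3): 0.59 vs {0.81, 0.35} → fail.
5 of 6 fail.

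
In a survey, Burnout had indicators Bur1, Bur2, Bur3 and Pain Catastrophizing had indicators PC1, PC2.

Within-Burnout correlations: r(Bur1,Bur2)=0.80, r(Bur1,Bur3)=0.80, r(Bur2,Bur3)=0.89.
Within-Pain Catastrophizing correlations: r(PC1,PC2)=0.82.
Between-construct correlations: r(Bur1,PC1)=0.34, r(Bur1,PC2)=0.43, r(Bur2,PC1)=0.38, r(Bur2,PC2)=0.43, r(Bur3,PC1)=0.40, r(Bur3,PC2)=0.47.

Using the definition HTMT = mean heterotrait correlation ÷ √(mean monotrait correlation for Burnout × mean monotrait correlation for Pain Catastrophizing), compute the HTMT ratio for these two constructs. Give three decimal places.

0.495

Mean between = 2.45/6 = 0.4083.
Mean within-Bur = 2.49/3 = 0.8300; mean within-PC = 0.82/1 = 0.8200.
Geometric mean = √(0.8300 × 0.8200) = 0.8250.
HTMT = 0.4083 / 0.8250 = 0.495.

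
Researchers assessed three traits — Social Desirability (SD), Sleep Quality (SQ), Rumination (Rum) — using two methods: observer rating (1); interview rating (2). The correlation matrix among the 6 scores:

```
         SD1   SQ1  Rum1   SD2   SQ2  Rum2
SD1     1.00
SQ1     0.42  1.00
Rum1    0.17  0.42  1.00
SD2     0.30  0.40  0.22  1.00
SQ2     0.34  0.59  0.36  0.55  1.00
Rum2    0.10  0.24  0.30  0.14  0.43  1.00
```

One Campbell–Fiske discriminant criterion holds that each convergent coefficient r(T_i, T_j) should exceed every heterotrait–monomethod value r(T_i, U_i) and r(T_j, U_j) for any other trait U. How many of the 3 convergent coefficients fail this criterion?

Checking each validity diagonal entry against its comparison values:
SD (methods 1·2): 0.30 vs {0.42, 0.55, 0.17, 0.14} → fail.
SQ (methods 1·2): 0.59 vs {0.42, 0.55, 0.42, 0.43} → pass.
Rum (methods 1·2): 0.30 vs {0.17, 0.14, 0.42, 0.43} → fail.
2 of 3 fail.

2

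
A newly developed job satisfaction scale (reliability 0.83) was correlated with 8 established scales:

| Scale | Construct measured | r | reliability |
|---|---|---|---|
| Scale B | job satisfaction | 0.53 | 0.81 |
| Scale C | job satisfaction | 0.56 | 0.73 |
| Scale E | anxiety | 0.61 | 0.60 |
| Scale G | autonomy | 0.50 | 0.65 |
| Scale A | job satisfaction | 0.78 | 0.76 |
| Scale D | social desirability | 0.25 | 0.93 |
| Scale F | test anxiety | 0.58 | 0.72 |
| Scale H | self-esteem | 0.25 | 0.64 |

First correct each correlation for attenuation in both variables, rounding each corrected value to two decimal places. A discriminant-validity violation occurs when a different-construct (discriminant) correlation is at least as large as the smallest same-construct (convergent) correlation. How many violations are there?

Disattenuated r (r / √(r_scale · r_new)):
  Scale B (conv): 0.53 / √(0.81·0.83) = 0.65
  Scale C (conv): 0.56 / √(0.73·0.83) = 0.72
  Scale E (disc): 0.61 / √(0.60·0.83) = 0.86
  Scale G (disc): 0.50 / √(0.65·0.83) = 0.68
  Scale A (conv): 0.78 / √(0.76·0.83) = 0.98
  Scale D (disc): 0.25 / √(0.93·0.83) = 0.28
  Scale F (disc): 0.58 / √(0.72·0.83) = 0.75
  Scale H (disc): 0.25 / √(0.64·0.83) = 0.34
Smallest convergent = 0.65. Discriminant values: 0.86, 0.68, 0.28, 0.75, 0.34; count ≥ 0.65 → 3.

3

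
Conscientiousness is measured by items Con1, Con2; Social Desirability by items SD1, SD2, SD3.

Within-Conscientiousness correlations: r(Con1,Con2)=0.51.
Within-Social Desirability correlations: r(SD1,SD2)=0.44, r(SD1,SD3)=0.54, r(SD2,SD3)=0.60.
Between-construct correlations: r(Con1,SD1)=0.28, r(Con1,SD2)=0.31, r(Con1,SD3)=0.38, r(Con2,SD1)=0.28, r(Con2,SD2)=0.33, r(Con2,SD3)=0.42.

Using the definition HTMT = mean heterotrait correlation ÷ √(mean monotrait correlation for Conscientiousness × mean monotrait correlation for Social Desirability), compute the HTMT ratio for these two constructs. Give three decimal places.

0.643

Between-construct mean = 2.00/6 = 0.3333.
Mean within-Con = 0.51/1 = 0.5100; mean within-SD = 1.58/3 = 0.5267.
Geometric mean = √(0.5100 × 0.5267) = 0.5183.
HTMT = 0.3333 / 0.5183 = 0.643.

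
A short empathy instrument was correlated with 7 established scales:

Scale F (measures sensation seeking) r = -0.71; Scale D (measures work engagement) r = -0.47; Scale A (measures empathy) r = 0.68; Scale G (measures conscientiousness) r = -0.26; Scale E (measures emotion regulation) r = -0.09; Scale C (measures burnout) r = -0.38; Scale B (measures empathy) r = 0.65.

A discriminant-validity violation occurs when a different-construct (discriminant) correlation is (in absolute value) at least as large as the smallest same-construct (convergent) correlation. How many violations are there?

Convergent (same construct = empathy): Scale A, Scale B.
Smallest convergent = 0.65. Discriminant |r|: 0.71, 0.47, 0.26, 0.09, 0.38; count ≥ 0.65 → 1.

1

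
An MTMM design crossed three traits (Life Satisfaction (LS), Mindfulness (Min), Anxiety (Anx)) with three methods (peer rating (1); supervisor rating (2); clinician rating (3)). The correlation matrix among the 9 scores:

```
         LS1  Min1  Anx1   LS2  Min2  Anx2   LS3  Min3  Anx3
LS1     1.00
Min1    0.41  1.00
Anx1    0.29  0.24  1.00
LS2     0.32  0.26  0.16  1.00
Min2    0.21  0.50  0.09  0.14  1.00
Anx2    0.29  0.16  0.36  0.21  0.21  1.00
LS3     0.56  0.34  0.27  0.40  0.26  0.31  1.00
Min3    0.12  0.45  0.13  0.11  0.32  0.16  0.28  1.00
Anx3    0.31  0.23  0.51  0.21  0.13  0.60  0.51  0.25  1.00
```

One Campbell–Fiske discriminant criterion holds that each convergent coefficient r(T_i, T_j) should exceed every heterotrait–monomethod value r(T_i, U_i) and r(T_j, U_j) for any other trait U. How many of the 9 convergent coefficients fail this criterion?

3

Each convergent coefficient versus the relevant comparison correlations:
LS (methods 1·2): 0.32 vs {0.41, 0.14, 0.29, 0.21} → fail.
LS (methods 1·3): 0.56 vs {0.41, 0.28, 0.29, 0.51} → pass.
LS (methods 2·3): 0.40 vs {0.14, 0.28, 0.21, 0.51} → fail.
Min (methods 1·2): 0.50 vs {0.41, 0.14, 0.24, 0.21} → pass.
Min (methods 1·3): 0.45 vs {0.41, 0.28, 0.24, 0.25} → pass.
Min (methods 2·3): 0.32 vs {0.14, 0.28, 0.21, 0.25} → pass.
Anx (methods 1·2): 0.36 vs {0.29, 0.21, 0.24, 0.21} → pass.
Anx (methods 1·3): 0.51 vs {0.29, 0.51, 0.24, 0.25} → fail.
Anx (methods 2·3): 0.60 vs {0.21, 0.51, 0.21, 0.25} → pass.
3 of 9 fail.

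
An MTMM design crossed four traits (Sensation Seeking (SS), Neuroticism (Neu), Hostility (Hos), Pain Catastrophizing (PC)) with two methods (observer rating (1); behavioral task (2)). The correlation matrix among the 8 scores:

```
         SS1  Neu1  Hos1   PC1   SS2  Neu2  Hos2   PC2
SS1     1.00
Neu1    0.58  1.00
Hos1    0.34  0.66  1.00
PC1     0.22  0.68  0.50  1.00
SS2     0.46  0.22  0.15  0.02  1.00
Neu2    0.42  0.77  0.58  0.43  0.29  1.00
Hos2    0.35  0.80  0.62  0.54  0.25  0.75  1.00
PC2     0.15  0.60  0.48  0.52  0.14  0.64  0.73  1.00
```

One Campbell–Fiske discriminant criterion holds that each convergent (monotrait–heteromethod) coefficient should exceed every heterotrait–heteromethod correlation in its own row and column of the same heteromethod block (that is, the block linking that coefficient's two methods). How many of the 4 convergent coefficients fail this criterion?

3

Each convergent coefficient versus the relevant comparison correlations:
SS (methods 1·2): 0.46 vs {0.42, 0.22, 0.35, 0.15, 0.15, 0.02} → pass.
Neu (methods 1·2): 0.77 vs {0.22, 0.42, 0.80, 0.58, 0.60, 0.43} → fail.
Hos (methods 1·2): 0.62 vs {0.15, 0.35, 0.58, 0.80, 0.48, 0.54} → fail.
PC (methods 1·2): 0.52 vs {0.02, 0.15, 0.43, 0.60, 0.54, 0.48} → fail.
3 of 4 fail.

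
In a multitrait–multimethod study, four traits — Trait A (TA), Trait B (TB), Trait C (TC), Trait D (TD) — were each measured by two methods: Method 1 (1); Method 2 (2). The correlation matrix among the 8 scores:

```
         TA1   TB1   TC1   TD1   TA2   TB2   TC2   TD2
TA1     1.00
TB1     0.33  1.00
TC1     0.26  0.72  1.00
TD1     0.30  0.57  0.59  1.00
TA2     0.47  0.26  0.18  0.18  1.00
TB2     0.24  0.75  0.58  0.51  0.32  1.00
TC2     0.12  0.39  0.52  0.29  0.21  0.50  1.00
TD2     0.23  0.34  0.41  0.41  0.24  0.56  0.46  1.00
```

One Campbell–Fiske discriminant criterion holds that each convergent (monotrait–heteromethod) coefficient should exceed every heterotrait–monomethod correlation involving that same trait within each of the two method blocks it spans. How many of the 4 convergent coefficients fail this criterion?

2

Checking each validity diagonal entry against its comparison values:
TA (methods 1·2): 0.47 vs {0.33, 0.32, 0.26, 0.21, 0.30, 0.24} → pass.
TB (methods 1·2): 0.75 vs {0.33, 0.32, 0.72, 0.50, 0.57, 0.56} → pass.
TC (methods 1·2): 0.52 vs {0.26, 0.21, 0.72, 0.50, 0.59, 0.46} → fail.
TD (methods 1·2): 0.41 vs {0.30, 0.24, 0.57, 0.56, 0.59, 0.46} → fail.
2 of 4 fail.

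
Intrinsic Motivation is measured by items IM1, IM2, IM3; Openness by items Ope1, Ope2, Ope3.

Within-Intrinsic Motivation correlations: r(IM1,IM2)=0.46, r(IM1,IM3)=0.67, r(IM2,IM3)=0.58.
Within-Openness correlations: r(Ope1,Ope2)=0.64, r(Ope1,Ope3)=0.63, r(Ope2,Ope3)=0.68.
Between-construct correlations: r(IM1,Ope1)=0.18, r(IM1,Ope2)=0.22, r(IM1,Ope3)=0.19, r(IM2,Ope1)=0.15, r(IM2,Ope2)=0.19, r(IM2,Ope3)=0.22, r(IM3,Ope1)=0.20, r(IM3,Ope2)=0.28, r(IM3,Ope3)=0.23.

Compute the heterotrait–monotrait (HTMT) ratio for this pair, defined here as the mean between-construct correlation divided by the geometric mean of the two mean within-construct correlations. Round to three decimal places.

Mean heterotrait r = 1.86/9 = 0.2067.
Mean within-IM = 1.71/3 = 0.5700; mean within-Ope = 1.95/3 = 0.6500.
Geometric mean = √(0.5700 × 0.6500) = 0.6087.
HTMT = 0.2067 / 0.6087 = 0.340.

0.340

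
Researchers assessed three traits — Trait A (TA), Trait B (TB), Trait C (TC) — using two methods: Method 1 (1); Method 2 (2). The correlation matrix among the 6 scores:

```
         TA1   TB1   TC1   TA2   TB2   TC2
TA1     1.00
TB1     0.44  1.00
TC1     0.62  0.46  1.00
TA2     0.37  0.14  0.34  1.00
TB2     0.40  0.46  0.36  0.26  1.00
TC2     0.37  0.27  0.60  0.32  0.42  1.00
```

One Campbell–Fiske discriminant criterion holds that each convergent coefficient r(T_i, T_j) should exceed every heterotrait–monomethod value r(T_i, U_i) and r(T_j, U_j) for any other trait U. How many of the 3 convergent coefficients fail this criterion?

3

Convergent coefficients and their comparison sets:
TA (methods 1·2): 0.37 vs {0.44, 0.26, 0.62, 0.32} → fail.
TB (methods 1·2): 0.46 vs {0.44, 0.26, 0.46, 0.42} → fail.
TC (methods 1·2): 0.60 vs {0.62, 0.32, 0.46, 0.42} → fail.
3 of 3 fail.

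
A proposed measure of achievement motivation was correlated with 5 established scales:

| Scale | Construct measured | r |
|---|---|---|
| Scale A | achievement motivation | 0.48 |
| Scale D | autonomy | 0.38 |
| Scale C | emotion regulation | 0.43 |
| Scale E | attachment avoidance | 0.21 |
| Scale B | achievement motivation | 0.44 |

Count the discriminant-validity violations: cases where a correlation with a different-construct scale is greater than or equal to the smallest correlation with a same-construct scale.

Convergent (same construct = achievement motivation): Scale A, Scale B.
Smallest convergent = 0.44. Discriminant values: 0.38, 0.43, 0.21; count ≥ 0.44 → 0.

0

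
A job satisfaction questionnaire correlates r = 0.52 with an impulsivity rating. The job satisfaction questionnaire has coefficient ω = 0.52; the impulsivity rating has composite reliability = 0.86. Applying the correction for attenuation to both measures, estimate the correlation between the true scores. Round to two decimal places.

r_true = r_obs / √(r_xx · r_yy) = 0.52 / √(0.52 × 0.86) = 0.52 / √0.4472 = 0.52 / 0.6687 ≈ 0.78.

0.78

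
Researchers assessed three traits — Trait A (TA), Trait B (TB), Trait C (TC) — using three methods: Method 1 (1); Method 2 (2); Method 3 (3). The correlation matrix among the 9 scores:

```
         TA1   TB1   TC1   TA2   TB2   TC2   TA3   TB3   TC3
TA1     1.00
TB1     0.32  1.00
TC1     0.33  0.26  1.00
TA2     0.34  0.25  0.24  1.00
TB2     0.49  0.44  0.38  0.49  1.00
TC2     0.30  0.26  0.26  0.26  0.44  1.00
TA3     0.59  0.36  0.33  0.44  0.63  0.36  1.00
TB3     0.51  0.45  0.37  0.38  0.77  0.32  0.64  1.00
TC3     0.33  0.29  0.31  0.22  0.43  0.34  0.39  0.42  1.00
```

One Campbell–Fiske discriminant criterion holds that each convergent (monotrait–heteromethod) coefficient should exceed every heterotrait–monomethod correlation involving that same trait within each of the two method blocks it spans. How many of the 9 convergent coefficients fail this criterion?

8

Checking each validity diagonal entry against its comparison values:
TA (methods 1·2): 0.34 vs {0.32, 0.49, 0.33, 0.26} → fail.
TA (methods 1·3): 0.59 vs {0.32, 0.64, 0.33, 0.39} → fail.
TA (methods 2·3): 0.44 vs {0.49, 0.64, 0.26, 0.39} → fail.
TB (methods 1·2): 0.44 vs {0.32, 0.49, 0.26, 0.44} → fail.
TB (methods 1·3): 0.45 vs {0.32, 0.64, 0.26, 0.42} → fail.
TB (methods 2·3): 0.77 vs {0.49, 0.64, 0.44, 0.42} → pass.
TC (methods 1·2): 0.26 vs {0.33, 0.26, 0.26, 0.44} → fail.
TC (methods 1·3): 0.31 vs {0.33, 0.39, 0.26, 0.42} → fail.
TC (methods 2·3): 0.34 vs {0.26, 0.39, 0.44, 0.42} → fail.
8 of 9 fail.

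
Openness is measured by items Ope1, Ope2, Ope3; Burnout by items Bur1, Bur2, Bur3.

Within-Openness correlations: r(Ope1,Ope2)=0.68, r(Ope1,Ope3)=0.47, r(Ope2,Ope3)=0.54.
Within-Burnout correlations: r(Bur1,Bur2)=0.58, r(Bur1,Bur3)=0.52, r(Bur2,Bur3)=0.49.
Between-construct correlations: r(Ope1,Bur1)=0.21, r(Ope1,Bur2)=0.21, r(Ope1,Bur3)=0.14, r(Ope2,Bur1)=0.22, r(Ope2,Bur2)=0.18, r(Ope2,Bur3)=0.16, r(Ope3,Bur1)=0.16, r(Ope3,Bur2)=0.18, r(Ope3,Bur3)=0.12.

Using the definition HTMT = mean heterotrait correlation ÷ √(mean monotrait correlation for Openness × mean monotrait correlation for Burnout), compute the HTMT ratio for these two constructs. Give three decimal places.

0.321

Mean heterotrait r = 1.58/9 = 0.1756.
Mean within-Ope = 1.69/3 = 0.5633; mean within-Bur = 1.59/3 = 0.5300.
Geometric mean = √(0.5633 × 0.5300) = 0.5464.
HTMT = 0.1756 / 0.5464 = 0.321.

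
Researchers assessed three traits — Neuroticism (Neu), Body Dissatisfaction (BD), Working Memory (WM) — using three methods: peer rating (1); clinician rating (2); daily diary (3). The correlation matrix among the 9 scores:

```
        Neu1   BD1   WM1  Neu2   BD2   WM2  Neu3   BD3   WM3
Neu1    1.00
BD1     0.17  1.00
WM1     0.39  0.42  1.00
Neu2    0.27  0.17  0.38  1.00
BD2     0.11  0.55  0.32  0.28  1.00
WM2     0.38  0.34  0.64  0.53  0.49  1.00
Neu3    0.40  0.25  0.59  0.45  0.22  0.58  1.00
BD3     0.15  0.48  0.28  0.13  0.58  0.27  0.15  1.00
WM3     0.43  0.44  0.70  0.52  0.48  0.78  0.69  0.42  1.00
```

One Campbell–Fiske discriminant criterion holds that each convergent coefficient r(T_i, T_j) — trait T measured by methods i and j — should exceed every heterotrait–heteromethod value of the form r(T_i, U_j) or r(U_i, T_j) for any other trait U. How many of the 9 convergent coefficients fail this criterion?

3

Checking each validity diagonal entry against its comparison values:
Neu (methods 1·2): 0.27 vs {0.11, 0.17, 0.38, 0.38} → fail.
Neu (methods 1·3): 0.40 vs {0.15, 0.25, 0.43, 0.59} → fail.
Neu (methods 2·3): 0.45 vs {0.13, 0.22, 0.52, 0.58} → fail.
BD (methods 1·2): 0.55 vs {0.17, 0.11, 0.34, 0.32} → pass.
BD (methods 1·3): 0.48 vs {0.25, 0.15, 0.44, 0.28} → pass.
BD (methods 2·3): 0.58 vs {0.22, 0.13, 0.48, 0.27} → pass.
WM (methods 1·2): 0.64 vs {0.38, 0.38, 0.32, 0.34} → pass.
WM (methods 1·3): 0.70 vs {0.59, 0.43, 0.28, 0.44} → pass.
WM (methods 2·3): 0.78 vs {0.58, 0.52, 0.27, 0.48} → pass.
3 of 9 fail.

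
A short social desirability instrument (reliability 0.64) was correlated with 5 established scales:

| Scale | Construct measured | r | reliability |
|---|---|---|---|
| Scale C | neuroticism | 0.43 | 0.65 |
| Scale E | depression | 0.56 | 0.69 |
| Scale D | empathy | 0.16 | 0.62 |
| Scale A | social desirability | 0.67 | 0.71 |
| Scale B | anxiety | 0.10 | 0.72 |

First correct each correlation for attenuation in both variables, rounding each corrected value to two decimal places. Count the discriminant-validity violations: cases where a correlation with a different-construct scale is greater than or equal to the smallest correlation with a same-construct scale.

0

Disattenuated r (r / √(r_scale · r_new)):
  Scale C (disc): 0.43 / √(0.65·0.64) = 0.67
  Scale E (disc): 0.56 / √(0.69·0.64) = 0.84
  Scale D (disc): 0.16 / √(0.62·0.64) = 0.25
  Scale A (conv): 0.67 / √(0.71·0.64) = 0.99
  Scale B (disc): 0.10 / √(0.72·0.64) = 0.15
Smallest convergent = 0.99. Discriminant values: 0.67, 0.84, 0.25, 0.15; count ≥ 0.99 → 0.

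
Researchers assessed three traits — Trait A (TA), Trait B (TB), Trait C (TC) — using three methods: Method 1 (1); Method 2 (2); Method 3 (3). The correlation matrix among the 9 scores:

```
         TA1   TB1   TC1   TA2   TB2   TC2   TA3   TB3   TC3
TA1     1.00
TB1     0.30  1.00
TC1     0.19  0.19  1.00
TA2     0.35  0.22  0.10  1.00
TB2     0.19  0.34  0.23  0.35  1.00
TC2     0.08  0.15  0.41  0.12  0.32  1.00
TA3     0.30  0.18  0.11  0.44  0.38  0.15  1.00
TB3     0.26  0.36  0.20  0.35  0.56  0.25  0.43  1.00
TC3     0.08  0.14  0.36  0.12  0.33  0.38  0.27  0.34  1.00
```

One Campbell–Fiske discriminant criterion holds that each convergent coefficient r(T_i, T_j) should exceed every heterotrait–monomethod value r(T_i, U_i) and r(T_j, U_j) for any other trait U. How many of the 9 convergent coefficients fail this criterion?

Each convergent coefficient versus the relevant comparison correlations:
TA (methods 1·2): 0.35 vs {0.30, 0.35, 0.19, 0.12} → fail.
TA (methods 1·3): 0.30 vs {0.30, 0.43, 0.19, 0.27} → fail.
TA (methods 2·3): 0.44 vs {0.35, 0.43, 0.12, 0.27} → pass.
TB (methods 1·2): 0.34 vs {0.30, 0.35, 0.19, 0.32} → fail.
TB (methods 1·3): 0.36 vs {0.30, 0.43, 0.19, 0.34} → fail.
TB (methods 2·3): 0.56 vs {0.35, 0.43, 0.32, 0.34} → pass.
TC (methods 1·2): 0.41 vs {0.19, 0.12, 0.19, 0.32} → pass.
TC (methods 1·3): 0.36 vs {0.19, 0.27, 0.19, 0.34} → pass.
TC (methods 2·3): 0.38 vs {0.12, 0.27, 0.32, 0.34} → pass.
4 of 9 fail.

4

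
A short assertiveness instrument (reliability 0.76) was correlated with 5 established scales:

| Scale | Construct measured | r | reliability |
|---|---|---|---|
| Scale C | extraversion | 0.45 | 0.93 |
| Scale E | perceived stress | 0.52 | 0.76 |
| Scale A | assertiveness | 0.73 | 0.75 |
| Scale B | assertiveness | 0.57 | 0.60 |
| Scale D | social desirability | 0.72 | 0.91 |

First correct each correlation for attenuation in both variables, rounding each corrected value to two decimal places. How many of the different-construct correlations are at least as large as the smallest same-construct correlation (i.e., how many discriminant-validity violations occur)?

1

Disattenuated r (r / √(r_scale · r_new)):
  Scale C (disc): 0.45 / √(0.93·0.76) = 0.54
  Scale E (disc): 0.52 / √(0.76·0.76) = 0.68
  Scale A (conv): 0.73 / √(0.75·0.76) = 0.97
  Scale B (conv): 0.57 / √(0.60·0.76) = 0.84
  Scale D (disc): 0.72 / √(0.91·0.76) = 0.87
Smallest convergent = 0.84. Discriminant values: 0.54, 0.68, 0.87; count ≥ 0.84 → 1.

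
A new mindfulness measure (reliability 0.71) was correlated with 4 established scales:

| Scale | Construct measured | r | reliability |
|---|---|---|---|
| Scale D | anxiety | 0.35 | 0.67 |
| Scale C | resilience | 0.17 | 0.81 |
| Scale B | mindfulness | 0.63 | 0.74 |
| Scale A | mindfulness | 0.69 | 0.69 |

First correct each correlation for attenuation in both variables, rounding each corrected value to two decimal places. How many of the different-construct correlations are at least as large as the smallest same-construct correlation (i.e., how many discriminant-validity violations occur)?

Disattenuated r (r / √(r_scale · r_new)):
  Scale D (disc): 0.35 / √(0.67·0.71) = 0.51
  Scale C (disc): 0.17 / √(0.81·0.71) = 0.22
  Scale B (conv): 0.63 / √(0.74·0.71) = 0.87
  Scale A (conv): 0.69 / √(0.69·0.71) = 0.99
Smallest convergent = 0.87. Discriminant values: 0.51, 0.22; count ≥ 0.87 → 0.

0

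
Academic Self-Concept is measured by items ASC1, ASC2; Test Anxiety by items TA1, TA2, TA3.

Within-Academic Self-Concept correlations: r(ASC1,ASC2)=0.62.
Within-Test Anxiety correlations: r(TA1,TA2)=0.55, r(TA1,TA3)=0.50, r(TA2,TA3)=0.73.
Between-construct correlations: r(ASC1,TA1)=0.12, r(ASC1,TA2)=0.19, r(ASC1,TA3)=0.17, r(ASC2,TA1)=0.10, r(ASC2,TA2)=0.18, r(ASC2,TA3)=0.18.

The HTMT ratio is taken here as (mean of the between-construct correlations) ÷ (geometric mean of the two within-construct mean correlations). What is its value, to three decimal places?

Mean heterotrait r = 0.94/6 = 0.1567.
Mean within-ASC = 0.62/1 = 0.6200; mean within-TA = 1.78/3 = 0.5933.
Geometric mean = √(0.6200 × 0.5933) = 0.6065.
HTMT = 0.1567 / 0.6065 = 0.258.

0.258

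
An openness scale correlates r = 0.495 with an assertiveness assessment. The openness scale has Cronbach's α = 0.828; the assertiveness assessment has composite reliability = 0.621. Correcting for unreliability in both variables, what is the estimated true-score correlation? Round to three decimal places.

r_true = r_obs / √(r_xx · r_yy) = 0.495 / √(0.828 × 0.621) = 0.495 / √0.514188 = 0.495 / 0.7171 ≈ 0.690.

0.690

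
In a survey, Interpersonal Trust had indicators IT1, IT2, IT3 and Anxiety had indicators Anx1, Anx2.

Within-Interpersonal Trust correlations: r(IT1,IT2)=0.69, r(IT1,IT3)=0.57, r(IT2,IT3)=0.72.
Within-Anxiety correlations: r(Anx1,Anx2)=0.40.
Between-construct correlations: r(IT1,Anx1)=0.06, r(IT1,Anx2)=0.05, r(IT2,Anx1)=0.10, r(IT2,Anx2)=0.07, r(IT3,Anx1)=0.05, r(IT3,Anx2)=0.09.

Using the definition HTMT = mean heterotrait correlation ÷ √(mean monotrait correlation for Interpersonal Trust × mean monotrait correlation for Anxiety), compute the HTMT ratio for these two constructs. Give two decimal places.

0.14

Mean heterotrait r = 0.42/6 = 0.0700.
Mean within-IT = 1.98/3 = 0.6600; mean within-Anx = 0.40/1 = 0.4000.
Geometric mean = √(0.6600 × 0.4000) = 0.5138.
HTMT = 0.0700 / 0.5138 = 0.14.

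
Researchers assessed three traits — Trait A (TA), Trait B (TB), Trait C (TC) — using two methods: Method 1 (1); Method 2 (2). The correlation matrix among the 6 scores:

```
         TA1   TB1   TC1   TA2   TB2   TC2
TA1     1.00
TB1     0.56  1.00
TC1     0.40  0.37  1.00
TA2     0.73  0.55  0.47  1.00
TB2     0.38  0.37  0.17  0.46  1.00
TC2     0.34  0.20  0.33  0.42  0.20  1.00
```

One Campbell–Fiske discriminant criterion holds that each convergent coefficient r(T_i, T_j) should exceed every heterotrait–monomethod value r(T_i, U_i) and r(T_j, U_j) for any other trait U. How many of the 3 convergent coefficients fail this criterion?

2

Checking each validity diagonal entry against its comparison values:
TA (methods 1·2): 0.73 vs {0.56, 0.46, 0.40, 0.42} → pass.
TB (methods 1·2): 0.37 vs {0.56, 0.46, 0.37, 0.20} → fail.
TC (methods 1·2): 0.33 vs {0.40, 0.42, 0.37, 0.20} → fail.
2 of 3 fail.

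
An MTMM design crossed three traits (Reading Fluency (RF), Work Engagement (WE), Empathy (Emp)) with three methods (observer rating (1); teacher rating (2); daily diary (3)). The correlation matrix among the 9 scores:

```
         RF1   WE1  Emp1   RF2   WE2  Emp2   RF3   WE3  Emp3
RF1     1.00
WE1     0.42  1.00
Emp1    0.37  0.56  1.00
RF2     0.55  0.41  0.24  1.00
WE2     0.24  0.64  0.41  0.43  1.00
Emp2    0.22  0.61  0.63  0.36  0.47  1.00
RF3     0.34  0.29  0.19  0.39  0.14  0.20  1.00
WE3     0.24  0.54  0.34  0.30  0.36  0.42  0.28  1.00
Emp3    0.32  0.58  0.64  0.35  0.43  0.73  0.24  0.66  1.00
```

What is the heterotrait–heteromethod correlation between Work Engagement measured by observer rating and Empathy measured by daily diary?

Different traits and methods: r(WE1, Emp3) = 0.58.

0.58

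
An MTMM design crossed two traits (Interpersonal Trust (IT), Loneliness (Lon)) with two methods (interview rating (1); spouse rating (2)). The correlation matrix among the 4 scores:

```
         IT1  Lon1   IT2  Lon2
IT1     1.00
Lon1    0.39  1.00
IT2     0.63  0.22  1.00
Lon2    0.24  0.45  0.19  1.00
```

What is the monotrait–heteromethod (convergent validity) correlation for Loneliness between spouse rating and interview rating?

Same trait (Lon), different methods: r(Lon2, Lon1) = 0.45.

0.45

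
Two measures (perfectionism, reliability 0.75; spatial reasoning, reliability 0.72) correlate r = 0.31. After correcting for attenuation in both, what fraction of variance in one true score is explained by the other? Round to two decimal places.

Disattenuated r = 0.31 / √(0.75 × 0.72) = 0.31 / 0.7348 = 0.4219.
Shared true-score variance = 0.4219² = 0.1780 ≈ 0.18.

0.18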